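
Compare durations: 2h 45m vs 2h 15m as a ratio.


Duration 1: 165 minutes
Duration 2: 135 minutes
Ratio = 165:135
GCD = 15
Simplified = 11:9
As a decimal: 11/9 ≈ 1.22

11:9 (1.22)


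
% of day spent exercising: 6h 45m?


Time: 405 minutes
Day: 1440 minutes
Percentage = (405/1440) × 100 ≈ 28.1%

28.1%


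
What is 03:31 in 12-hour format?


3:31 AM

Hour: 3
3 < 12 → AM


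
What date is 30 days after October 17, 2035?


November 16, 2035

Start: October 17, 2035
Add 30 days
October 17 → November 1: 31 - 17 + 1 = 15 days (30 - 15 = 15 left)
November 1 + 15 = November 16, 2035


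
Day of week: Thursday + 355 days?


Start: Thursday (index 3)
(3 + 355) mod 7
= 358 mod 7
= 1
Index 1 → Tuesday

Tuesday


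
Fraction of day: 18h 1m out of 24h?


0.7507 (75.07%)

Total minutes: 18×60 + 1 = 1081
Day = 24×60 = 1440 minutes
Fraction = 1081/1440 ≈ 0.7507
As a percentage: 1081/1440 × 100 ≈ 75.07%


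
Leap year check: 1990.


No

Rules: divisible by 4 AND (not by 100 OR by 400)
1990 ÷ 4 = 497 remainder 2 → not divisible by 4
Not divisible by 4 → not a leap year


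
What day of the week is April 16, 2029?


Monday

Zeller's congruence:
q=16, m=4, k=29, j=20
h = (16 + ⌊13×5/5⌋ + 29 + ⌊29/4⌋ + ⌊20/4⌋ - 2×20) mod 7
= (16 + 13 + 29 + 7 + 5 - 40) mod 7
= 30 mod 7 = 2
h=2 → Monday


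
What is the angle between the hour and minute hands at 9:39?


Hour hand = 9×30 + 39×0.5 = 289.5°
Minute hand = 39×6 = 234°
Difference = |289.5 - 234| = 55.5°

55.5°


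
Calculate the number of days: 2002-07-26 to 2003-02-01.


From July 26, 2002 to February 1, 2003
Rest of July 2002: 31 - 26 = 5
Full months: August 31, September 30, October 31, November 30, December 31, January 31
Days into February 2003: 1
Total = 5 + 31 + 30 + 31 + 30 + 31 + 31 + 1 = 190 days

190 days


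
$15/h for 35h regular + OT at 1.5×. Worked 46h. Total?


$772.50

Regular: 35h × $15 = $525.00
Overtime: 46 - 35 = 11h
OT pay: 11h × $15 × 1.5 = $247.50
Total = $525.00 + $247.50 = $772.50


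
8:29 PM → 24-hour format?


Input: 8:29 PM
PM: 8 + 12 = 20

20:29


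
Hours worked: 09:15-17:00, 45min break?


Total time = (17×60+0) - (9×60+15)
= 1020 - 555 = 465 min
Minus break: 465 - 45 = 420 min
= 7h 0m

7h 0m (420 minutes)


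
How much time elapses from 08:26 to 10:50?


End time in minutes: 10×60 + 50 = 650
Start time in minutes: 8×60 + 26 = 506
Difference = 650 - 506 = 144 minutes
= 2 hours 24 minutes

2h 24m


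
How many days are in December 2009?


31 days

Month: December (month 12)
December has 31 days


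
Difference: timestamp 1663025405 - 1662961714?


63691 seconds (17.7 hours / 0.74 days)

Difference = 1663025405 - 1662961714 = 63691 seconds
In hours: 63691 / 3600 ≈ 17.7
In days: 63691 / 86400 ≈ 0.74


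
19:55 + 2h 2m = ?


Start: 1195 minutes from midnight
Add: 122 minutes
Total: 1317 minutes
Hours: 1317 ÷ 60 = 21 remainder 57

21:57


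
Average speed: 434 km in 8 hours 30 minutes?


Distance: 434 km
Time: 8h 30m = 510 min = 510/60 = 17/2 hours
Speed = 434 ÷ (17/2) = 434 × 2 / 17 = 868/17 ≈ 51.1 km/h

51.1 km/h


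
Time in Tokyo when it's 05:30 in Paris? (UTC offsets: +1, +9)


13:30

Time difference = UTC+9 - UTC+1 = +8 hours
New hour = (5 + 8) mod 24
= 13 mod 24 = 13
Minutes unchanged → 13:30


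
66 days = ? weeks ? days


Weeks: 66 ÷ 7 = 9 remainder 3

9 weeks 3 days


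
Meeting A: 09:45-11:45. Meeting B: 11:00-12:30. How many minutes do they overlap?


45 minutes

Meeting A: 585-705 (in minutes from midnight)
Meeting B: 660-750
Overlap start = max(585, 660) = 660
Overlap end = min(705, 750) = 705
Overlap = max(0, 705 - 660) = 45 min


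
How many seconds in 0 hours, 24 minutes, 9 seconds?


Hours: 0 × 3600 = 0
Minutes: 24 × 60 = 1440
Seconds: 9
Total = 0 + 1440 + 9 = 1449

1449 seconds


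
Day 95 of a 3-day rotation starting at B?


Shifts: A, B, C
Start: B (index 1)
Day 95: (1 + 95 - 1) mod 3
= 95 mod 3
= 2
Index 2 → shift C

Shift C


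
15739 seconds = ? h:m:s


4h 22m 19s

Hours: 15739 ÷ 3600 = 4 remainder 1339
Minutes: 1339 ÷ 60 = 22 remainder 19
Seconds: 19


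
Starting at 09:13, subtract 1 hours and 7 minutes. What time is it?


Start: 553 minutes from midnight
Subtract: 67 minutes
Remaining: 553 - 67 = 486
Hours: 8, Minutes: 6

08:06


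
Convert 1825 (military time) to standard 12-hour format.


Hour: 18
18 - 12 = 6 → PM

6:25 PM


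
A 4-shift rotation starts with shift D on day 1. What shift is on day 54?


Shifts: A, B, C, D
Start: D (index 3)
Day 54: (3 + 54 - 1) mod 4
= 56 mod 4
= 0
Index 0 → shift A

Shift A


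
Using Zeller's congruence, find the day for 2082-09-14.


Monday

Zeller's congruence:
q=14, m=9, k=82, j=20
h = (14 + ⌊13×10/5⌋ + 82 + ⌊82/4⌋ + ⌊20/4⌋ - 2×20) mod 7
= (14 + 26 + 82 + 20 + 5 - 40) mod 7
= 107 mod 7 = 2
h=2 → Monday


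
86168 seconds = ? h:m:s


23h 56m 8s

Hours: 86168 ÷ 3600 = 23 remainder 3368
Minutes: 3368 ÷ 60 = 56 remainder 8
Seconds: 8


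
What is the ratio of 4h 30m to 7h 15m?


Duration 1: 270 minutes
Duration 2: 435 minutes
Ratio = 270:435
GCD = 15
Simplified = 18:29
As a decimal: 18/29 ≈ 0.62

18:29 (0.62)


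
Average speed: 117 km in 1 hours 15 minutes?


93.6 km/h

Distance: 117 km
Time: 1h 15m = 75 min = 75/60 = 5/4 hours
Speed = 117 ÷ (5/4) = 117 × 4 / 5 = 468/5 = 93.6 km/h


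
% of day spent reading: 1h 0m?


Time: 60 minutes
Day: 1440 minutes
Percentage = (60/1440) × 100 ≈ 4.2%

4.2%


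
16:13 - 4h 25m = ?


11:48

Start: 973 minutes from midnight
Subtract: 265 minutes
Remaining: 973 - 265 = 708
Hours: 11, Minutes: 48


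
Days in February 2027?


Month: February (month 2)
February: 28 or 29 (leap year)
2027 leap year? No

28 days


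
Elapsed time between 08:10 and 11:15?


End time in minutes: 11×60 + 15 = 675
Start time in minutes: 8×60 + 10 = 490
Difference = 675 - 490 = 185 minutes
= 3 hours 5 minutes

3h 5m


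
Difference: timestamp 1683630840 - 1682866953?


763887 seconds (212.2 hours / 8.84 days)

Difference = 1683630840 - 1682866953 = 763887 seconds
In hours: 763887 / 3600 ≈ 212.2
In days: 763887 / 86400 ≈ 8.84


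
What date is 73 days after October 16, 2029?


December 28, 2029

Start: October 16, 2029
Add 73 days
October 16 → November 1: 31 - 16 + 1 = 16 days (73 - 16 = 57 left)
November 1 → December 1: 30 - 1 + 1 = 30 days (57 - 30 = 27 left)
December 1 + 27 = December 28, 2029


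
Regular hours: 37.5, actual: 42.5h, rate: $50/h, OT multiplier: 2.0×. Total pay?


Regular: 37.5h × $50 = $1875.00
Overtime: 42.5 - 37.5 = 5.0h
OT pay: 5.0h × $50 × 2.0 = $500.00
Total = $1875.00 + $500.00 = $2375.00

$2375.00


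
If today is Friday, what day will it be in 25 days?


Tuesday

Start: Friday (index 4)
(4 + 25) mod 7
= 29 mod 7
= 1
Index 1 → Tuesday


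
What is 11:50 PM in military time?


Input: 11:50 PM
PM: 11 + 12 = 23

23:50


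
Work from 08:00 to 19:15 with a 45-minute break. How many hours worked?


10h 30m (630 minutes)

Total time = (19×60+15) - (8×60+0)
= 1155 - 480 = 675 min
Minus break: 675 - 45 = 630 min
= 10h 30m


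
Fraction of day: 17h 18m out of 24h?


Total minutes: 17×60 + 18 = 1038
Day = 24×60 = 1440 minutes
Fraction = 1038/1440 ≈ 0.7208
As a percentage: 1038/1440 × 100 ≈ 72.08%

0.7208 (72.08%)


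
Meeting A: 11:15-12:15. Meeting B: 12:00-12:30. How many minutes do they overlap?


15 minutes

Meeting A: 675-735 (in minutes from midnight)
Meeting B: 720-750
Overlap start = max(675, 720) = 720
Overlap end = min(735, 750) = 735
Overlap = max(0, 735 - 720) = 15 min


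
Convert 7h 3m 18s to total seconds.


25398 seconds

Hours: 7 × 3600 = 25200
Minutes: 3 × 60 = 180
Seconds: 18
Total = 25200 + 180 + 18 = 25398


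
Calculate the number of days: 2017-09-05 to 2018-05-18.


From September 5, 2017 to May 18, 2018
Rest of September 2017: 30 - 5 = 25
Full months: October 31, November 30, December 31, January 31, February 2018 28, March 31, April 30
Days into May 2018: 18
Total = 25 + 31 + 30 + 31 + 31 + 28 + 31 + 30 + 18 = 255 days

255 days


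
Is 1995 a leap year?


No

Rules: divisible by 4 AND (not by 100 OR by 400)
1995 ÷ 4 = 498 remainder 3 → not divisible by 4
Not divisible by 4 → not a leap year


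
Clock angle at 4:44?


122.0°

Hour hand = 4×30 + 44×0.5 = 142.0°
Minute hand = 44×6 = 264°
Difference = |142.0 - 264| = 122.0°


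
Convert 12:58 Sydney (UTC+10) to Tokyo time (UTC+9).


11:58

Time difference = UTC+9 - UTC+10 = -1 hours
New hour = (12 -1) mod 24
= 11 mod 24 = 11
Minutes unchanged → 11:58


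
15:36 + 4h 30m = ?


20:06

Start: 936 minutes from midnight
Add: 270 minutes
Total: 1206 minutes
Hours: 1206 ÷ 60 = 20 remainder 6


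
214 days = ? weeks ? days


30 weeks 4 days

Weeks: 214 ÷ 7 = 30 remainder 4


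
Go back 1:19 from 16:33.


Start: 993 minutes from midnight
Subtract: 79 minutes
Remaining: 993 - 79 = 914
Hours: 15, Minutes: 14

15:14


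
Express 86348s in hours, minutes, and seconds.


23h 59m 8s

Hours: 86348 ÷ 3600 = 23 remainder 3548
Minutes: 3548 ÷ 60 = 59 remainder 8
Seconds: 8


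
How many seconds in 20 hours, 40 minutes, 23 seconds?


74423 seconds

Hours: 20 × 3600 = 72000
Minutes: 40 × 60 = 2400
Seconds: 23
Total = 72000 + 2400 + 23 = 74423


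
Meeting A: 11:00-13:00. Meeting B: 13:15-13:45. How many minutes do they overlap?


Meeting A: 660-780 (in minutes from midnight)
Meeting B: 795-825
Overlap start = max(660, 795) = 795
Overlap end = min(780, 825) = 780
Overlap = max(0, 780 - 795) = 0 min

0 minutes


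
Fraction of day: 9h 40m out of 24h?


Total minutes: 9×60 + 40 = 580
Day = 24×60 = 1440 minutes
Fraction = 580/1440 ≈ 0.4028
As a percentage: 580/1440 × 100 ≈ 40.28%

0.4028 (40.28%)


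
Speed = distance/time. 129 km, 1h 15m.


103.2 km/h

Distance: 129 km
Time: 1h 15m = 75 min = 75/60 = 5/4 hours
Speed = 129 ÷ (5/4) = 129 × 4 / 5 = 516/5 = 103.2 km/h


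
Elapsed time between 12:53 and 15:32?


End time in minutes: 15×60 + 32 = 932
Start time in minutes: 12×60 + 53 = 773
Difference = 932 - 773 = 159 minutes
= 2 hours 39 minutes

2h 39m


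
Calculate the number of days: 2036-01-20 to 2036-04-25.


96 days

From January 20, 2036 to April 25, 2036
Rest of January 2036: 31 - 20 = 11
Full months: February 2036 29, March 31
Days into April 2036: 25
Total = 11 + 29 + 31 + 25 = 96 days


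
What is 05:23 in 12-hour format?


5:23 AM

Hour: 5
5 < 12 → AM


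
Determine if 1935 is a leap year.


No

Rules: divisible by 4 AND (not by 100 OR by 400)
1935 ÷ 4 = 483 remainder 3 → not divisible by 4
Not divisible by 4 → not a leap year


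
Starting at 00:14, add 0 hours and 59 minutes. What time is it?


01:13

Start: 14 minutes from midnight
Add: 59 minutes
Total: 73 minutes
Hours: 73 ÷ 60 = 1 remainder 13


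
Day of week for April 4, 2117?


Sunday

Zeller's congruence:
q=4, m=4, k=17, j=21
h = (4 + ⌊13×5/5⌋ + 17 + ⌊17/4⌋ + ⌊21/4⌋ - 2×21) mod 7
= (4 + 13 + 17 + 4 + 5 - 42) mod 7
= 1 mod 7 = 1
h=1 → Sunday


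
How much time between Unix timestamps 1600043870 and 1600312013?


Difference = 1600312013 - 1600043870 = 268143 seconds
In hours: 268143 / 3600 ≈ 74.5
In days: 268143 / 86400 ≈ 3.10

268143 seconds (74.5 hours / 3.10 days)


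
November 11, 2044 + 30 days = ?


Start: November 11, 2044
Add 30 days
November 11 → December 1: 30 - 11 + 1 = 20 days (30 - 20 = 10 left)
December 1 + 10 = December 11, 2044

December 11, 2044


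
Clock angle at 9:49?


Hour hand = 9×30 + 49×0.5 = 294.5°
Minute hand = 49×6 = 294°
Difference = |294.5 - 294| = 0.5°

0.5°


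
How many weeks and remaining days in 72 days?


Weeks: 72 ÷ 7 = 10 remainder 2

10 weeks 2 days


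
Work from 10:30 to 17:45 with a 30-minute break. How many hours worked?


6h 45m (405 minutes)

Total time = (17×60+45) - (10×60+30)
= 1065 - 630 = 435 min
Minus break: 435 - 30 = 405 min
= 6h 45m


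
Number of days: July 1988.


Month: July (month 7)
July has 31 days

31 days


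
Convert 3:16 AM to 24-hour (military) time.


03:16

Input: 3:16 AM
AM hour stays: 3


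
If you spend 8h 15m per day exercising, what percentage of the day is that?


Time: 495 minutes
Day: 1440 minutes
Percentage = (495/1440) × 100 ≈ 34.4%

34.4%


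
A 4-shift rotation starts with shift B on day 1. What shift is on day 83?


Shifts: A, B, C, D
Start: B (index 1)
Day 83: (1 + 83 - 1) mod 4
= 83 mod 4
= 3
Index 3 → shift D

Shift D


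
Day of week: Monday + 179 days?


Start: Monday (index 0)
(0 + 179) mod 7
= 179 mod 7
= 4
Index 4 → Friday

Friday


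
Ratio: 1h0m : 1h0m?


1:1 (1.00)

Duration 1: 60 minutes
Duration 2: 60 minutes
Ratio = 60:60
GCD = 60
Simplified = 1:1
As a decimal: 1/1 = 1.00


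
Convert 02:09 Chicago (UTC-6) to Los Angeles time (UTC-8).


Time difference = UTC-8 - UTC-6 = -2 hours
New hour = (2 -2) mod 24
= 0 mod 24 = 0
Minutes unchanged → 00:09

00:09


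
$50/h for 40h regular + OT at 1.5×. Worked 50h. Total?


$2750.00

Regular: 40h × $50 = $2000.00
Overtime: 50 - 40 = 10h
OT pay: 10h × $50 × 1.5 = $750.00
Total = $2000.00 + $750.00 = $2750.00


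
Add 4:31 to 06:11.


Start: 371 minutes from midnight
Add: 271 minutes
Total: 642 minutes
Hours: 642 ÷ 60 = 10 remainder 42

10:42


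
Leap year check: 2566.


No

Rules: divisible by 4 AND (not by 100 OR by 400)
2566 ÷ 4 = 641 remainder 2 → not divisible by 4
Not divisible by 4 → not a leap year


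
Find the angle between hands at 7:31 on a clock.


39.5°

Hour hand = 7×30 + 31×0.5 = 225.5°
Minute hand = 31×6 = 186°
Difference = |225.5 - 186| = 39.5°


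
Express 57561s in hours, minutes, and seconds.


15h 59m 21s

Hours: 57561 ÷ 3600 = 15 remainder 3561
Minutes: 3561 ÷ 60 = 59 remainder 21
Seconds: 21


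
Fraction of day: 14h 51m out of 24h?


Total minutes: 14×60 + 51 = 891
Day = 24×60 = 1440 minutes
Fraction = 891/1440 ≈ 0.6188
As a percentage: 891/1440 × 100 ≈ 61.88%

0.6188 (61.88%)


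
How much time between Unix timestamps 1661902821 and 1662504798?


601977 seconds (167.2 hours / 6.97 days)

Difference = 1662504798 - 1661902821 = 601977 seconds
In hours: 601977 / 3600 ≈ 167.2
In days: 601977 / 86400 ≈ 6.97


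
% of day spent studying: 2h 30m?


Time: 150 minutes
Day: 1440 minutes
Percentage = (150/1440) × 100 ≈ 10.4%

10.4%


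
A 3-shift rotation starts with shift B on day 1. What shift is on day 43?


Shifts: A, B, C
Start: B (index 1)
Day 43: (1 + 43 - 1) mod 3
= 43 mod 3
= 1
Index 1 → shift B

Shift B


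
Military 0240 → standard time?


Hour: 2
2 < 12 → AM

2:40 AM


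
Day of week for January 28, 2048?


Zeller's congruence:
q=28, m=13, k=47, j=20
h = (28 + ⌊13×14/5⌋ + 47 + ⌊47/4⌋ + ⌊20/4⌋ - 2×20) mod 7
= (28 + 36 + 47 + 11 + 5 - 40) mod 7
= 87 mod 7 = 3
h=3 → Tuesday

Tuesday


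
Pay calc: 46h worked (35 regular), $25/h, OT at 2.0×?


Regular: 35h × $25 = $875.00
Overtime: 46 - 35 = 11h
OT pay: 11h × $25 × 2.0 = $550.00
Total = $875.00 + $550.00 = $1425.00

$1425.00


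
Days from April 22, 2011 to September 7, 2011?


138 days

From April 22, 2011 to September 7, 2011
Rest of April 2011: 30 - 22 = 8
Full months: May 31, June 30, July 31, August 31
Days into September 2011: 7
Total = 8 + 31 + 30 + 31 + 31 + 7 = 138 days


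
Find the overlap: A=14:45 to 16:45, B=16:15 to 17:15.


Meeting A: 885-1005 (in minutes from midnight)
Meeting B: 975-1035
Overlap start = max(885, 975) = 975
Overlap end = min(1005, 1035) = 1005
Overlap = max(0, 1005 - 975) = 30 min

30 minutes


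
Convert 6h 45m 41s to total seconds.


24341 seconds

Hours: 6 × 3600 = 21600
Minutes: 45 × 60 = 2700
Seconds: 41
Total = 21600 + 2700 + 41 = 24341


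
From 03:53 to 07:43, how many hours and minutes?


3h 50m

End time in minutes: 7×60 + 43 = 463
Start time in minutes: 3×60 + 53 = 233
Difference = 463 - 233 = 230 minutes
= 3 hours 50 minutes


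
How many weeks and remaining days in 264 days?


37 weeks 5 days

Weeks: 264 ÷ 7 = 37 remainder 5


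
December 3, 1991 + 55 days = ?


January 27, 1992

Start: December 3, 1991
Add 55 days
December 3 → January 1: 31 - 3 + 1 = 29 days (55 - 29 = 26 left)
January 1 + 26 = January 27, 1992


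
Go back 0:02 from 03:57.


Start: 237 minutes from midnight
Subtract: 2 minutes
Remaining: 237 - 2 = 235
Hours: 3, Minutes: 55

03:55


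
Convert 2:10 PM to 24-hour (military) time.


14:10

Input: 2:10 PM
PM: 2 + 12 = 14


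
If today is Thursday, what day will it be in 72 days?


Start: Thursday (index 3)
(3 + 72) mod 7
= 75 mod 7
= 5
Index 5 → Saturday

Saturday


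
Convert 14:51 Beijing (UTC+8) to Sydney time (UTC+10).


16:51

Time difference = UTC+10 - UTC+8 = +2 hours
New hour = (14 + 2) mod 24
= 16 mod 24 = 16
Minutes unchanged → 16:51


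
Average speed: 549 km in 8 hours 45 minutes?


62.7 km/h

Distance: 549 km
Time: 8h 45m = 525 min = 525/60 = 35/4 hours
Speed = 549 ÷ (35/4) = 549 × 4 / 35 = 2196/35 ≈ 62.7 km/h


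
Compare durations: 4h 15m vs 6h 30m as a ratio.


Duration 1: 255 minutes
Duration 2: 390 minutes
Ratio = 255:390
GCD = 15
Simplified = 17:26
As a decimal: 17/26 ≈ 0.65

17:26 (0.65)


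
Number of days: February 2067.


28 days

Month: February (month 2)
February: 28 or 29 (leap year)
2067 leap year? No


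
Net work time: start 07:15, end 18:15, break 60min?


Total time = (18×60+15) - (7×60+15)
= 1095 - 435 = 660 min
Minus break: 660 - 60 = 600 min
= 10h 0m

10h 0m (600 minutes)


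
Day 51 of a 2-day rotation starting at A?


Shift A

Shifts: A, B
Start: A (index 0)
Day 51: (0 + 51 - 1) mod 2
= 50 mod 2
= 0
Index 0 → shift A


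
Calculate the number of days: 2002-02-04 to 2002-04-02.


57 days

From February 4, 2002 to April 2, 2002
Rest of February 2002: 28 - 4 = 24
Full months: March 31
Days into April 2002: 2
Total = 24 + 31 + 2 = 57 days


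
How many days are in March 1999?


Month: March (month 3)
March has 31 days

31 days


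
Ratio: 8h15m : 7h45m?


33:31 (1.06)

Duration 1: 495 minutes
Duration 2: 465 minutes
Ratio = 495:465
GCD = 15
Simplified = 33:31
As a decimal: 33/31 ≈ 1.06


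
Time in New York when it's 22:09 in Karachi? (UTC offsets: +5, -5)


Time difference = UTC-5 - UTC+5 = -10 hours
New hour = (22 -10) mod 24
= 12 mod 24 = 12
Minutes unchanged → 12:09

12:09


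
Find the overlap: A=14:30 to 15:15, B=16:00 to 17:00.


Meeting A: 870-915 (in minutes from midnight)
Meeting B: 960-1020
Overlap start = max(870, 960) = 960
Overlap end = min(915, 1020) = 915
Overlap = max(0, 915 - 960) = 0 min

0 minutes


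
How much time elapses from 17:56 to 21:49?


3h 53m

End time in minutes: 21×60 + 49 = 1309
Start time in minutes: 17×60 + 56 = 1076
Difference = 1309 - 1076 = 233 minutes
= 3 hours 53 minutes


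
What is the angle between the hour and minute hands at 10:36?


102.0°

Hour hand = 10×30 + 36×0.5 = 318.0°
Minute hand = 36×6 = 216°
Difference = |318.0 - 216| = 102.0°


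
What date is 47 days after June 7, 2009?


Start: June 7, 2009
Add 47 days
June 7 → July 1: 30 - 7 + 1 = 24 days (47 - 24 = 23 left)
July 1 + 23 = July 24, 2009

July 24, 2009


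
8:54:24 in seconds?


32064 seconds

Hours: 8 × 3600 = 28800
Minutes: 54 × 60 = 3240
Seconds: 24
Total = 28800 + 3240 + 24 = 32064


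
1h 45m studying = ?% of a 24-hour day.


Time: 105 minutes
Day: 1440 minutes
Percentage = (105/1440) × 100 ≈ 7.3%

7.3%


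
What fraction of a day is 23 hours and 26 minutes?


Total minutes: 23×60 + 26 = 1406
Day = 24×60 = 1440 minutes
Fraction = 1406/1440 ≈ 0.9764
As a percentage: 1406/1440 × 100 ≈ 97.64%

0.9764 (97.64%)


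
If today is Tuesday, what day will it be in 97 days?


Monday

Start: Tuesday (index 1)
(1 + 97) mod 7
= 98 mod 7
= 0
Index 0 → Monday


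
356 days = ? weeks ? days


50 weeks 6 days

Weeks: 356 ÷ 7 = 50 remainder 6


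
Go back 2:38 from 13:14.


Start: 794 minutes from midnight
Subtract: 158 minutes
Remaining: 794 - 158 = 636
Hours: 10, Minutes: 36

10:36


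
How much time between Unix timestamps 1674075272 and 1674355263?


279991 seconds (77.8 hours / 3.24 days)

Difference = 1674355263 - 1674075272 = 279991 seconds
In hours: 279991 / 3600 ≈ 77.8
In days: 279991 / 86400 ≈ 3.24


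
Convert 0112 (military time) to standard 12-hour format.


1:12 AM

Hour: 1
1 < 12 → AM


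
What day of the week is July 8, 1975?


Zeller's congruence:
q=8, m=7, k=75, j=19
h = (8 + ⌊13×8/5⌋ + 75 + ⌊75/4⌋ + ⌊19/4⌋ - 2×19) mod 7
= (8 + 20 + 75 + 18 + 4 - 38) mod 7
= 87 mod 7 = 3
h=3 → Tuesday

Tuesday


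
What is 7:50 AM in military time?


Input: 7:50 AM
AM hour stays: 7

07:50


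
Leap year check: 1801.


Rules: divisible by 4 AND (not by 100 OR by 400)
1801 ÷ 4 = 450 remainder 1 → not divisible by 4
Not divisible by 4 → not a leap year

No


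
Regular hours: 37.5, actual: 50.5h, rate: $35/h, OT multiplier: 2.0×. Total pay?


$2222.50

Regular: 37.5h × $35 = $1312.50
Overtime: 50.5 - 37.5 = 13.0h
OT pay: 13.0h × $35 × 2.0 = $910.00
Total = $1312.50 + $910.00 = $2222.50


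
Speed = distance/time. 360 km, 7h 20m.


Distance: 360 km
Time: 7h 20m = 440 min = 440/60 = 22/3 hours
Speed = 360 ÷ (22/3) = 360 × 3 / 22 = 1080/22 ≈ 49.1 km/h

49.1 km/h


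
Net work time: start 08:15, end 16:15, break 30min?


7h 30m (450 minutes)

Total time = (16×60+15) - (8×60+15)
= 975 - 495 = 480 min
Minus break: 480 - 30 = 450 min
= 7h 30m


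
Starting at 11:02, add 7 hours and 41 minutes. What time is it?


18:43

Start: 662 minutes from midnight
Add: 461 minutes
Total: 1123 minutes
Hours: 1123 ÷ 60 = 18 remainder 43


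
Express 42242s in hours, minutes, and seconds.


11h 44m 2s

Hours: 42242 ÷ 3600 = 11 remainder 2642
Minutes: 2642 ÷ 60 = 44 remainder 2
Seconds: 2


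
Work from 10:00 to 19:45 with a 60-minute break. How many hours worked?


8h 45m (525 minutes)

Total time = (19×60+45) - (10×60+0)
= 1185 - 600 = 585 min
Minus break: 585 - 60 = 525 min
= 8h 45m


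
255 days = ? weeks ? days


Weeks: 255 ÷ 7 = 36 remainder 3

36 weeks 3 days


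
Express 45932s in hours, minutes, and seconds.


Hours: 45932 ÷ 3600 = 12 remainder 2732
Minutes: 2732 ÷ 60 = 45 remainder 32
Seconds: 32

12h 45m 32s


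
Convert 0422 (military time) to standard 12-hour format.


Hour: 4
4 < 12 → AM

4:22 AM


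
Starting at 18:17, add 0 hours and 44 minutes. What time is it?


19:01

Start: 1097 minutes from midnight
Add: 44 minutes
Total: 1141 minutes
Hours: 1141 ÷ 60 = 19 remainder 1


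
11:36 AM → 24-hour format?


Input: 11:36 AM
AM hour stays: 11

11:36


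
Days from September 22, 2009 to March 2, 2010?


161 days

From September 22, 2009 to March 2, 2010
Rest of September 2009: 30 - 22 = 8
Full months: October 31, November 30, December 31, January 31, February 2010 28
Days into March 2010: 2
Total = 8 + 31 + 30 + 31 + 31 + 28 + 2 = 161 days


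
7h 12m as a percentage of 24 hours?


0.3000 (30.00%)

Total minutes: 7×60 + 12 = 432
Day = 24×60 = 1440 minutes
Fraction = 432/1440 = 0.3000
As a percentage: 432/1440 × 100 = 30.00%


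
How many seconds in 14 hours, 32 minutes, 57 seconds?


Hours: 14 × 3600 = 50400
Minutes: 32 × 60 = 1920
Seconds: 57
Total = 50400 + 1920 + 57 = 52377

52377 seconds


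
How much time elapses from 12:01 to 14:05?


2h 4m

End time in minutes: 14×60 + 5 = 845
Start time in minutes: 12×60 + 1 = 721
Difference = 845 - 721 = 124 minutes
= 2 hours 4 minutes


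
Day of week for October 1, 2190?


Friday

Zeller's congruence:
q=1, m=10, k=90, j=21
h = (1 + ⌊13×11/5⌋ + 90 + ⌊90/4⌋ + ⌊21/4⌋ - 2×21) mod 7
= (1 + 28 + 90 + 22 + 5 - 42) mod 7
= 104 mod 7 = 6
h=6 → Friday


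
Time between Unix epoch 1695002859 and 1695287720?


Difference = 1695287720 - 1695002859 = 284861 seconds
In hours: 284861 / 3600 ≈ 79.1
In days: 284861 / 86400 ≈ 3.30

284861 seconds (79.1 hours / 3.30 days)


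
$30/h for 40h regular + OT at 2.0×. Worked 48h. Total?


$1680.00

Regular: 40h × $30 = $1200.00
Overtime: 48 - 40 = 8h
OT pay: 8h × $30 × 2.0 = $480.00
Total = $1200.00 + $480.00 = $1680.00


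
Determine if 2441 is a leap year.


No

Rules: divisible by 4 AND (not by 100 OR by 400)
2441 ÷ 4 = 610 remainder 1 → not divisible by 4
Not divisible by 4 → not a leap year


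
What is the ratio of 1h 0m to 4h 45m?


4:19 (0.21)

Duration 1: 60 minutes
Duration 2: 285 minutes
Ratio = 60:285
GCD = 15
Simplified = 4:19
As a decimal: 4/19 ≈ 0.21


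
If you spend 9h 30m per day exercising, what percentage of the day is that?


39.6%

Time: 570 minutes
Day: 1440 minutes
Percentage = (570/1440) × 100 ≈ 39.6%


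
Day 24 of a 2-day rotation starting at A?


Shift B

Shifts: A, B
Start: A (index 0)
Day 24: (0 + 24 - 1) mod 2
= 23 mod 2
= 1
Index 1 → shift B


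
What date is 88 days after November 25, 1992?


February 21, 1993

Start: November 25, 1992
Add 88 days
November 25 → December 1: 30 - 25 + 1 = 6 days (88 - 6 = 82 left)
December 1 → January 1: 31 - 1 + 1 = 31 days (82 - 31 = 51 left)
January 1 → February 1: 31 - 1 + 1 = 31 days (51 - 31 = 20 left)
February 1 + 20 = February 21, 1993


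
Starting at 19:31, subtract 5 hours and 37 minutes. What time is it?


13:54

Start: 1171 minutes from midnight
Subtract: 337 minutes
Remaining: 1171 - 337 = 834
Hours: 13, Minutes: 54


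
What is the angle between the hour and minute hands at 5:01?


144.5°

Hour hand = 5×30 + 1×0.5 = 150.5°
Minute hand = 1×6 = 6°
Difference = |150.5 - 6| = 144.5°


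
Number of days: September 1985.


Month: September (month 9)
September has 30 days

30 days


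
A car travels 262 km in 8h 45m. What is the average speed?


29.9 km/h

Distance: 262 km
Time: 8h 45m = 525 min = 525/60 = 35/4 hours
Speed = 262 ÷ (35/4) = 262 × 4 / 35 = 1048/35 ≈ 29.9 km/h


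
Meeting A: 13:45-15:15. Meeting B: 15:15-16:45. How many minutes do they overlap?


0 minutes

Meeting A: 825-915 (in minutes from midnight)
Meeting B: 915-1005
Overlap start = max(825, 915) = 915
Overlap end = min(915, 1005) = 915
Overlap = max(0, 915 - 915) = 0 min


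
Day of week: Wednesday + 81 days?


Sunday

Start: Wednesday (index 2)
(2 + 81) mod 7
= 83 mod 7
= 6
Index 6 → Sunday


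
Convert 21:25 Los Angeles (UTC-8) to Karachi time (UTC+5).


Time difference = UTC+5 - UTC-8 = +13 hours
New hour = (21 + 13) mod 24
= 34 mod 24 = 10
Minutes unchanged → 10:25; 34 ≥ 24 → next day

10:25 (next day)


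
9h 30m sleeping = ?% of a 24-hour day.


Time: 570 minutes
Day: 1440 minutes
Percentage = (570/1440) × 100 ≈ 39.6%

39.6%


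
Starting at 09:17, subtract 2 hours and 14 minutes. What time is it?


07:03

Start: 557 minutes from midnight
Subtract: 134 minutes
Remaining: 557 - 134 = 423
Hours: 7, Minutes: 3


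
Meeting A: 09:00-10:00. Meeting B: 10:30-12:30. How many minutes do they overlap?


0 minutes

Meeting A: 540-600 (in minutes from midnight)
Meeting B: 630-750
Overlap start = max(540, 630) = 630
Overlap end = min(600, 750) = 600
Overlap = max(0, 600 - 630) = 0 min


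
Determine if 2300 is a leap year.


No

Rules: divisible by 4 AND (not by 100 OR by 400)
2300 ÷ 4 = 575 exactly → divisible by 4
2300 ÷ 100 = 23 exactly → divisible by 100
2300 ÷ 400 = 5 remainder 300 → not divisible by 400
Divisible by 100 but not by 400 → not a leap year


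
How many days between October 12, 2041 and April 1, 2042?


171 days

From October 12, 2041 to April 1, 2042
Rest of October 2041: 31 - 12 = 19
Full months: November 30, December 31, January 31, February 2042 28, March 31
Days into April 2042: 1
Total = 19 + 30 + 31 + 31 + 28 + 31 + 1 = 171 days


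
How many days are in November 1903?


Month: November (month 11)
November has 30 days

30 days


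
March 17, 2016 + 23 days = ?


April 9, 2016

Start: March 17, 2016
Add 23 days
March 17 → April 1: 31 - 17 + 1 = 15 days (23 - 15 = 8 left)
April 1 + 8 = April 9, 2016


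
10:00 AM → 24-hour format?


Input: 10:00 AM
AM hour stays: 10

10:00


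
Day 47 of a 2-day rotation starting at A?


Shift A

Shifts: A, B
Start: A (index 0)
Day 47: (0 + 47 - 1) mod 2
= 46 mod 2
= 0
Index 0 → shift A


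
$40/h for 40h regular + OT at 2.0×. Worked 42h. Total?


Regular: 40h × $40 = $1600.00
Overtime: 42 - 40 = 2h
OT pay: 2h × $40 × 2.0 = $160.00
Total = $1600.00 + $160.00 = $1760.00

$1760.00


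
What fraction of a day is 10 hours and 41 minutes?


Total minutes: 10×60 + 41 = 641
Day = 24×60 = 1440 minutes
Fraction = 641/1440 ≈ 0.4451
As a percentage: 641/1440 × 100 ≈ 44.51%

0.4451 (44.51%)


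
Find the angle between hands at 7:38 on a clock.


Hour hand = 7×30 + 38×0.5 = 229.0°
Minute hand = 38×6 = 228°
Difference = |229.0 - 228| = 1.0°

1.0°


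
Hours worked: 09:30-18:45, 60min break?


Total time = (18×60+45) - (9×60+30)
= 1125 - 570 = 555 min
Minus break: 555 - 60 = 495 min
= 8h 15m

8h 15m (495 minutes)


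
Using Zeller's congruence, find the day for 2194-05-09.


Friday

Zeller's congruence:
q=9, m=5, k=94, j=21
h = (9 + ⌊13×6/5⌋ + 94 + ⌊94/4⌋ + ⌊21/4⌋ - 2×21) mod 7
= (9 + 15 + 94 + 23 + 5 - 42) mod 7
= 104 mod 7 = 6
h=6 → Friday


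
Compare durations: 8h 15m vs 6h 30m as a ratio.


Duration 1: 495 minutes
Duration 2: 390 minutes
Ratio = 495:390
GCD = 15
Simplified = 33:26
As a decimal: 33/26 ≈ 1.27

33:26 (1.27)


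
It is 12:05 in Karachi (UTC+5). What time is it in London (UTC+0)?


Time difference = UTC+0 - UTC+5 = -5 hours
New hour = (12 -5) mod 24
= 7 mod 24 = 7
Minutes unchanged → 07:05

07:05


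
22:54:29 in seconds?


82469 seconds

Hours: 22 × 3600 = 79200
Minutes: 54 × 60 = 3240
Seconds: 29
Total = 79200 + 3240 + 29 = 82469


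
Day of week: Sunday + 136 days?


Wednesday

Start: Sunday (index 6)
(6 + 136) mod 7
= 142 mod 7
= 2
Index 2 → Wednesday


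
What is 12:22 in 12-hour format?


Hour: 12
12 → 12 PM (noon)

12:22 PM


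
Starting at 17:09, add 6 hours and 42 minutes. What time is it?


23:51

Start: 1029 minutes from midnight
Add: 402 minutes
Total: 1431 minutes
Hours: 1431 ÷ 60 = 23 remainder 51


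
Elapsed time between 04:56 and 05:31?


End time in minutes: 5×60 + 31 = 331
Start time in minutes: 4×60 + 56 = 296
Difference = 331 - 296 = 35 minutes
= 0 hours 35 minutes

0h 35m


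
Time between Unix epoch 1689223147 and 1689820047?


596900 seconds (165.8 hours / 6.91 days)

Difference = 1689820047 - 1689223147 = 596900 seconds
In hours: 596900 / 3600 ≈ 165.8
In days: 596900 / 86400 ≈ 6.91


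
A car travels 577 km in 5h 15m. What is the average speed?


109.9 km/h

Distance: 577 km
Time: 5h 15m = 315 min = 315/60 = 21/4 hours
Speed = 577 ÷ (21/4) = 577 × 4 / 21 = 2308/21 ≈ 109.9 km/h


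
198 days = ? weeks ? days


28 weeks 2 days

Weeks: 198 ÷ 7 = 28 remainder 2


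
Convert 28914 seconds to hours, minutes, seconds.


Hours: 28914 ÷ 3600 = 8 remainder 114
Minutes: 114 ÷ 60 = 1 remainder 54
Seconds: 54

8h 1m 54s


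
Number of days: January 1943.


31 days

Month: January (month 1)
January has 31 days


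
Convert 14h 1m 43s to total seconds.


50503 seconds

Hours: 14 × 3600 = 50400
Minutes: 1 × 60 = 60
Seconds: 43
Total = 50400 + 60 + 43 = 50503


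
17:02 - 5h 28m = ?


11:34

Start: 1022 minutes from midnight
Subtract: 328 minutes
Remaining: 1022 - 328 = 694
Hours: 11, Minutes: 34


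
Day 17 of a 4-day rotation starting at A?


Shifts: A, B, C, D
Start: A (index 0)
Day 17: (0 + 17 - 1) mod 4
= 16 mod 4
= 0
Index 0 → shift A

Shift A


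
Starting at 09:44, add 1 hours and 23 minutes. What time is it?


Start: 584 minutes from midnight
Add: 83 minutes
Total: 667 minutes
Hours: 667 ÷ 60 = 11 remainder 7

11:07


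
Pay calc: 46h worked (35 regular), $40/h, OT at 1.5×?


Regular: 35h × $40 = $1400.00
Overtime: 46 - 35 = 11h
OT pay: 11h × $40 × 1.5 = $660.00
Total = $1400.00 + $660.00 = $2060.00

$2060.00


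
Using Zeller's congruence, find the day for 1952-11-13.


Zeller's congruence:
q=13, m=11, k=52, j=19
h = (13 + ⌊13×12/5⌋ + 52 + ⌊52/4⌋ + ⌊19/4⌋ - 2×19) mod 7
= (13 + 31 + 52 + 13 + 4 - 38) mod 7
= 75 mod 7 = 5
h=5 → Thursday

Thursday


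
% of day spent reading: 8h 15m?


34.4%

Time: 495 minutes
Day: 1440 minutes
Percentage = (495/1440) × 100 ≈ 34.4%


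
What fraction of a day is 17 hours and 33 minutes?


0.7313 (73.13%)

Total minutes: 17×60 + 33 = 1053
Day = 24×60 = 1440 minutes
Fraction = 1053/1440 ≈ 0.7313
As a percentage: 1053/1440 × 100 ≈ 73.13%


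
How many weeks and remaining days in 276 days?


39 weeks 3 days

Weeks: 276 ÷ 7 = 39 remainder 3


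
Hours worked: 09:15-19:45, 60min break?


Total time = (19×60+45) - (9×60+15)
= 1185 - 555 = 630 min
Minus break: 630 - 60 = 570 min
= 9h 30m

9h 30m (570 minutes)


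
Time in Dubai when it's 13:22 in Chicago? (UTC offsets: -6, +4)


Time difference = UTC+4 - UTC-6 = +10 hours
New hour = (13 + 10) mod 24
= 23 mod 24 = 23
Minutes unchanged → 23:22

23:22


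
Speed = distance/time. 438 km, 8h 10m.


53.6 km/h

Distance: 438 km
Time: 8h 10m = 490 min = 490/60 = 49/6 hours
Speed = 438 ÷ (49/6) = 438 × 6 / 49 = 2628/49 ≈ 53.6 km/h


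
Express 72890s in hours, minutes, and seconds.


20h 14m 50s

Hours: 72890 ÷ 3600 = 20 remainder 890
Minutes: 890 ÷ 60 = 14 remainder 50
Seconds: 50


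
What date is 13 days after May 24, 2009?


June 6, 2009

Start: May 24, 2009
Add 13 days
May 24 → June 1: 31 - 24 + 1 = 8 days (13 - 8 = 5 left)
June 1 + 5 = June 6, 2009


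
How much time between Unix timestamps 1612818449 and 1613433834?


615385 seconds (170.9 hours / 7.12 days)

Difference = 1613433834 - 1612818449 = 615385 seconds
In hours: 615385 / 3600 ≈ 170.9
In days: 615385 / 86400 ≈ 7.12


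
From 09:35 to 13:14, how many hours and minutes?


End time in minutes: 13×60 + 14 = 794
Start time in minutes: 9×60 + 35 = 575
Difference = 794 - 575 = 219 minutes
= 3 hours 39 minutes

3h 39m


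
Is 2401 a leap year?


Rules: divisible by 4 AND (not by 100 OR by 400)
2401 ÷ 4 = 600 remainder 1 → not divisible by 4
Not divisible by 4 → not a leap year

No


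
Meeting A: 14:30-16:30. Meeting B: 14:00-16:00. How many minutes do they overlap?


90 minutes

Meeting A: 870-990 (in minutes from midnight)
Meeting B: 840-960
Overlap start = max(870, 840) = 870
Overlap end = min(990, 960) = 960
Overlap = max(0, 960 - 870) = 90 min


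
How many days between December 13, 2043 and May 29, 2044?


From December 13, 2043 to May 29, 2044
Rest of December 2043: 31 - 13 = 18
Full months: January 31, February 2044 29, March 31, April 30
Days into May 2044: 29
Total = 18 + 31 + 29 + 31 + 30 + 29 = 168 days

168 days


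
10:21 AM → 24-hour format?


10:21

Input: 10:21 AM
AM hour stays: 10


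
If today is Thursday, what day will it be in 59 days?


Sunday

Start: Thursday (index 3)
(3 + 59) mod 7
= 62 mod 7
= 6
Index 6 → Sunday


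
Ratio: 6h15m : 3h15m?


Duration 1: 375 minutes
Duration 2: 195 minutes
Ratio = 375:195
GCD = 15
Simplified = 25:13
As a decimal: 25/13 ≈ 1.92

25:13 (1.92)


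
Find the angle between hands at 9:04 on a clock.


Hour hand = 9×30 + 4×0.5 = 272.0°
Minute hand = 4×6 = 24°
Difference = |272.0 - 24| = 248.0°
Since > 180°: 360 - 248.0 = 112.0°

112.0°


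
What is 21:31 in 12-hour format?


9:31 PM

Hour: 21
21 - 12 = 9 → PM


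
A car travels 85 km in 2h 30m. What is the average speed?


Distance: 85 km
Time: 2h 30m = 150 min = 150/60 = 5/2 hours
Speed = 85 ÷ (5/2) = 85 × 2 / 5 = 170/5 = 34.0 km/h

34.0 km/h


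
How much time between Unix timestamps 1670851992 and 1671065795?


213803 seconds (59.4 hours / 2.47 days)

Difference = 1671065795 - 1670851992 = 213803 seconds
In hours: 213803 / 3600 ≈ 59.4
In days: 213803 / 86400 ≈ 2.47


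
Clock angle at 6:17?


86.5°

Hour hand = 6×30 + 17×0.5 = 188.5°
Minute hand = 17×6 = 102°
Difference = |188.5 - 102| = 86.5°


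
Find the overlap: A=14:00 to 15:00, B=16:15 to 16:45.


0 minutes

Meeting A: 840-900 (in minutes from midnight)
Meeting B: 975-1005
Overlap start = max(840, 975) = 975
Overlap end = min(900, 1005) = 900
Overlap = max(0, 900 - 975) = 0 min


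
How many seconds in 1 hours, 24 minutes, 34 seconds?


Hours: 1 × 3600 = 3600
Minutes: 24 × 60 = 1440
Seconds: 34
Total = 3600 + 1440 + 34 = 5074

5074 seconds


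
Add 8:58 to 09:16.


18:14

Start: 556 minutes from midnight
Add: 538 minutes
Total: 1094 minutes
Hours: 1094 ÷ 60 = 18 remainder 14


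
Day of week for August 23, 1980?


Zeller's congruence:
q=23, m=8, k=80, j=19
h = (23 + ⌊13×9/5⌋ + 80 + ⌊80/4⌋ + ⌊19/4⌋ - 2×19) mod 7
= (23 + 23 + 80 + 20 + 4 - 38) mod 7
= 112 mod 7 = 0
h=0 → Saturday

Saturday


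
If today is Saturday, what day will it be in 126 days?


Start: Saturday (index 5)
(5 + 126) mod 7
= 131 mod 7
= 5
Index 5 → Saturday

Saturday


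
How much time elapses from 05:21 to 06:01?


End time in minutes: 6×60 + 1 = 361
Start time in minutes: 5×60 + 21 = 321
Difference = 361 - 321 = 40 minutes
= 0 hours 40 minutes

0h 40m


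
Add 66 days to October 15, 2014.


December 20, 2014

Start: October 15, 2014
Add 66 days
October 15 → November 1: 31 - 15 + 1 = 17 days (66 - 17 = 49 left)
November 1 → December 1: 30 - 1 + 1 = 30 days (49 - 30 = 19 left)
December 1 + 19 = December 20, 2014


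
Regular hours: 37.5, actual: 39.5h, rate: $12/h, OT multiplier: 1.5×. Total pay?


$486.00

Regular: 37.5h × $12 = $450.00
Overtime: 39.5 - 37.5 = 2.0h
OT pay: 2.0h × $12 × 1.5 = $36.00
Total = $450.00 + $36.00 = $486.00


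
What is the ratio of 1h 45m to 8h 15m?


Duration 1: 105 minutes
Duration 2: 495 minutes
Ratio = 105:495
GCD = 15
Simplified = 7:33
As a decimal: 7/33 ≈ 0.21

7:33 (0.21)


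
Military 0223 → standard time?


Hour: 2
2 < 12 → AM

2:23 AM


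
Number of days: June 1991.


30 days

Month: June (month 6)
June has 30 days


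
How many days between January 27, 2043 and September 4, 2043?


220 days

From January 27, 2043 to September 4, 2043
Rest of January 2043: 31 - 27 = 4
Full months: February 2043 28, March 31, April 30, May 31, June 30, July 31, August 31
Days into September 2043: 4
Total = 4 + 28 + 31 + 30 + 31 + 30 + 31 + 31 + 4 = 220 days


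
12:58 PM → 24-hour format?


Input: 12:58 PM
12 PM → 12 (noon)

12:58


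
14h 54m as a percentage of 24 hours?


Total minutes: 14×60 + 54 = 894
Day = 24×60 = 1440 minutes
Fraction = 894/1440 ≈ 0.6208
As a percentage: 894/1440 × 100 ≈ 62.08%

0.6208 (62.08%)


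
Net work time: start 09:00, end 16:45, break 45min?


Total time = (16×60+45) - (9×60+0)
= 1005 - 540 = 465 min
Minus break: 465 - 45 = 420 min
= 7h 0m

7h 0m (420 minutes)
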